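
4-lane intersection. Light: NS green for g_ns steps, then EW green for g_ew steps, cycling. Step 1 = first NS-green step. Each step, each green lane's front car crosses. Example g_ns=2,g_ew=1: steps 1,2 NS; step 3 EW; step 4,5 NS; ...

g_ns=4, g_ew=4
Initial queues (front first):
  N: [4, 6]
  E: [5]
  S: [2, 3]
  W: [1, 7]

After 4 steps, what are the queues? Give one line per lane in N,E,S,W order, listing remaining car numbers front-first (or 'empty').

Step 1 [NS]: N:car4-GO,E:wait,S:car2-GO,W:wait | queues: N=1 E=1 S=1 W=2
Step 2 [NS]: N:car6-GO,E:wait,S:car3-GO,W:wait | queues: N=0 E=1 S=0 W=2
Step 3 [NS]: N:empty,E:wait,S:empty,W:wait | queues: N=0 E=1 S=0 W=2
Step 4 [NS]: N:empty,E:wait,S:empty,W:wait | queues: N=0 E=1 S=0 W=2

N: empty
E: 5
S: empty
W: 1 7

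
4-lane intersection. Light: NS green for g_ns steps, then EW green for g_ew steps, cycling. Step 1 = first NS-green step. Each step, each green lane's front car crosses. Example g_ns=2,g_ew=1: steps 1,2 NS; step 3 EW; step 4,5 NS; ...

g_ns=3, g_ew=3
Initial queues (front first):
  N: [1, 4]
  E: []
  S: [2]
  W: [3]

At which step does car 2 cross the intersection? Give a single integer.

Step 1 [NS]: N:car1-GO,E:wait,S:car2-GO,W:wait | queues: N=1 E=0 S=0 W=1
Step 2 [NS]: N:car4-GO,E:wait,S:empty,W:wait | queues: N=0 E=0 S=0 W=1
Step 3 [NS]: N:empty,E:wait,S:empty,W:wait | queues: N=0 E=0 S=0 W=1
Step 4 [EW]: N:wait,E:empty,S:wait,W:car3-GO | queues: N=0 E=0 S=0 W=0
Car 2 crosses at step 1

1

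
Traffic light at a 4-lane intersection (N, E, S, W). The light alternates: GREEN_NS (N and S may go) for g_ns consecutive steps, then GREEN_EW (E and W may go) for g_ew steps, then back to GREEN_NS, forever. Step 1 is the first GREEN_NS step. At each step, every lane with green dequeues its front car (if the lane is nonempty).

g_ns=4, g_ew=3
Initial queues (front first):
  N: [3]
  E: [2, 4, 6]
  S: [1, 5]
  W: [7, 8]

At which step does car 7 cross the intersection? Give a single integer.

Step 1 [NS]: N:car3-GO,E:wait,S:car1-GO,W:wait | queues: N=0 E=3 S=1 W=2
Step 2 [NS]: N:empty,E:wait,S:car5-GO,W:wait | queues: N=0 E=3 S=0 W=2
Step 3 [NS]: N:empty,E:wait,S:empty,W:wait | queues: N=0 E=3 S=0 W=2
Step 4 [NS]: N:empty,E:wait,S:empty,W:wait | queues: N=0 E=3 S=0 W=2
Step 5 [EW]: N:wait,E:car2-GO,S:wait,W:car7-GO | queues: N=0 E=2 S=0 W=1
Step 6 [EW]: N:wait,E:car4-GO,S:wait,W:car8-GO | queues: N=0 E=1 S=0 W=0
Step 7 [EW]: N:wait,E:car6-GO,S:wait,W:empty | queues: N=0 E=0 S=0 W=0
Car 7 crosses at step 5

5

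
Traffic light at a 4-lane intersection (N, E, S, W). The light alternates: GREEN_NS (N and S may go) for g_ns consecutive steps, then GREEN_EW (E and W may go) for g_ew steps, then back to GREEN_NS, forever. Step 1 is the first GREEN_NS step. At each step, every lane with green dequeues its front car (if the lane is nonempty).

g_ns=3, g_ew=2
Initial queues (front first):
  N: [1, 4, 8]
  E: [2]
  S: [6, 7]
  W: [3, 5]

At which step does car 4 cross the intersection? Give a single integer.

Step 1 [NS]: N:car1-GO,E:wait,S:car6-GO,W:wait | queues: N=2 E=1 S=1 W=2
Step 2 [NS]: N:car4-GO,E:wait,S:car7-GO,W:wait | queues: N=1 E=1 S=0 W=2
Step 3 [NS]: N:car8-GO,E:wait,S:empty,W:wait | queues: N=0 E=1 S=0 W=2
Step 4 [EW]: N:wait,E:car2-GO,S:wait,W:car3-GO | queues: N=0 E=0 S=0 W=1
Step 5 [EW]: N:wait,E:empty,S:wait,W:car5-GO | queues: N=0 E=0 S=0 W=0
Car 4 crosses at step 2

2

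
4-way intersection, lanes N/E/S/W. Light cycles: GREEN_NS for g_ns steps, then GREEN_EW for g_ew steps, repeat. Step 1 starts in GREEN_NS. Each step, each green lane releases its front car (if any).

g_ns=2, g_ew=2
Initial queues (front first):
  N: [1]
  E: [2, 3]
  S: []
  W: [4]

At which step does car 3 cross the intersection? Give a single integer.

Step 1 [NS]: N:car1-GO,E:wait,S:empty,W:wait | queues: N=0 E=2 S=0 W=1
Step 2 [NS]: N:empty,E:wait,S:empty,W:wait | queues: N=0 E=2 S=0 W=1
Step 3 [EW]: N:wait,E:car2-GO,S:wait,W:car4-GO | queues: N=0 E=1 S=0 W=0
Step 4 [EW]: N:wait,E:car3-GO,S:wait,W:empty | queues: N=0 E=0 S=0 W=0
Car 3 crosses at step 4

4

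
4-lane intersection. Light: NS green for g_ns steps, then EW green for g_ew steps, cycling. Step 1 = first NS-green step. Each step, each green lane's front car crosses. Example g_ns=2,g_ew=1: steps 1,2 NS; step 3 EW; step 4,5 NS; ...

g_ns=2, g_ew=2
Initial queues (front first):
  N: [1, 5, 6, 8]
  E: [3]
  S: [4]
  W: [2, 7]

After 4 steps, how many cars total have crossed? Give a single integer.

Step 1 [NS]: N:car1-GO,E:wait,S:car4-GO,W:wait | queues: N=3 E=1 S=0 W=2
Step 2 [NS]: N:car5-GO,E:wait,S:empty,W:wait | queues: N=2 E=1 S=0 W=2
Step 3 [EW]: N:wait,E:car3-GO,S:wait,W:car2-GO | queues: N=2 E=0 S=0 W=1
Step 4 [EW]: N:wait,E:empty,S:wait,W:car7-GO | queues: N=2 E=0 S=0 W=0
Cars crossed by step 4: 6

Answer: 6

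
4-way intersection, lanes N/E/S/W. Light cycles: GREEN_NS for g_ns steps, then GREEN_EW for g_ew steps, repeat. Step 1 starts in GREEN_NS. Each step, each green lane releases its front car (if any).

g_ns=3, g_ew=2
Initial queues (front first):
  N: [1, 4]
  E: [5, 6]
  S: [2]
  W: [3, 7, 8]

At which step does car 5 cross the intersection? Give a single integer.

Step 1 [NS]: N:car1-GO,E:wait,S:car2-GO,W:wait | queues: N=1 E=2 S=0 W=3
Step 2 [NS]: N:car4-GO,E:wait,S:empty,W:wait | queues: N=0 E=2 S=0 W=3
Step 3 [NS]: N:empty,E:wait,S:empty,W:wait | queues: N=0 E=2 S=0 W=3
Step 4 [EW]: N:wait,E:car5-GO,S:wait,W:car3-GO | queues: N=0 E=1 S=0 W=2
Step 5 [EW]: N:wait,E:car6-GO,S:wait,W:car7-GO | queues: N=0 E=0 S=0 W=1
Step 6 [NS]: N:empty,E:wait,S:empty,W:wait | queues: N=0 E=0 S=0 W=1
Step 7 [NS]: N:empty,E:wait,S:empty,W:wait | queues: N=0 E=0 S=0 W=1
Step 8 [NS]: N:empty,E:wait,S:empty,W:wait | queues: N=0 E=0 S=0 W=1
Step 9 [EW]: N:wait,E:empty,S:wait,W:car8-GO | queues: N=0 E=0 S=0 W=0
Car 5 crosses at step 4

4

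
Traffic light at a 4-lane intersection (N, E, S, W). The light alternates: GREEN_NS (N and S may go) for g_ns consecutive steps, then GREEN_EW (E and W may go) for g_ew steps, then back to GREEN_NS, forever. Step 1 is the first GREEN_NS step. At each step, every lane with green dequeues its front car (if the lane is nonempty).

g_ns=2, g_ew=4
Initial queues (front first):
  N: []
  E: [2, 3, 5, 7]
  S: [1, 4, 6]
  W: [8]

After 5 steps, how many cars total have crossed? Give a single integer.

Answer: 6

Derivation:
Step 1 [NS]: N:empty,E:wait,S:car1-GO,W:wait | queues: N=0 E=4 S=2 W=1
Step 2 [NS]: N:empty,E:wait,S:car4-GO,W:wait | queues: N=0 E=4 S=1 W=1
Step 3 [EW]: N:wait,E:car2-GO,S:wait,W:car8-GO | queues: N=0 E=3 S=1 W=0
Step 4 [EW]: N:wait,E:car3-GO,S:wait,W:empty | queues: N=0 E=2 S=1 W=0
Step 5 [EW]: N:wait,E:car5-GO,S:wait,W:empty | queues: N=0 E=1 S=1 W=0
Cars crossed by step 5: 6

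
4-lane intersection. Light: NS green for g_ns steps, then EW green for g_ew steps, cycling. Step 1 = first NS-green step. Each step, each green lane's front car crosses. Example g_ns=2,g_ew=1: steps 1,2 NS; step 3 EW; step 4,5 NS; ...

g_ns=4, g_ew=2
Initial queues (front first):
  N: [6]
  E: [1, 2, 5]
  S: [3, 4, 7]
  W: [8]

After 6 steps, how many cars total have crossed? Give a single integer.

Answer: 7

Derivation:
Step 1 [NS]: N:car6-GO,E:wait,S:car3-GO,W:wait | queues: N=0 E=3 S=2 W=1
Step 2 [NS]: N:empty,E:wait,S:car4-GO,W:wait | queues: N=0 E=3 S=1 W=1
Step 3 [NS]: N:empty,E:wait,S:car7-GO,W:wait | queues: N=0 E=3 S=0 W=1
Step 4 [NS]: N:empty,E:wait,S:empty,W:wait | queues: N=0 E=3 S=0 W=1
Step 5 [EW]: N:wait,E:car1-GO,S:wait,W:car8-GO | queues: N=0 E=2 S=0 W=0
Step 6 [EW]: N:wait,E:car2-GO,S:wait,W:empty | queues: N=0 E=1 S=0 W=0
Cars crossed by step 6: 7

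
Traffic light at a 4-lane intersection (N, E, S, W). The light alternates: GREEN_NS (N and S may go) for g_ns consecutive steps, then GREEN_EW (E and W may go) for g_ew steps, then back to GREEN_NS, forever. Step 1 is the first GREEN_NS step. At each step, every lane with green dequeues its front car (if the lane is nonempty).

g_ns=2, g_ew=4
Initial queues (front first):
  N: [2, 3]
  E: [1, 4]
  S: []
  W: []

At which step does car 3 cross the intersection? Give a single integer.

Step 1 [NS]: N:car2-GO,E:wait,S:empty,W:wait | queues: N=1 E=2 S=0 W=0
Step 2 [NS]: N:car3-GO,E:wait,S:empty,W:wait | queues: N=0 E=2 S=0 W=0
Step 3 [EW]: N:wait,E:car1-GO,S:wait,W:empty | queues: N=0 E=1 S=0 W=0
Step 4 [EW]: N:wait,E:car4-GO,S:wait,W:empty | queues: N=0 E=0 S=0 W=0
Car 3 crosses at step 2

2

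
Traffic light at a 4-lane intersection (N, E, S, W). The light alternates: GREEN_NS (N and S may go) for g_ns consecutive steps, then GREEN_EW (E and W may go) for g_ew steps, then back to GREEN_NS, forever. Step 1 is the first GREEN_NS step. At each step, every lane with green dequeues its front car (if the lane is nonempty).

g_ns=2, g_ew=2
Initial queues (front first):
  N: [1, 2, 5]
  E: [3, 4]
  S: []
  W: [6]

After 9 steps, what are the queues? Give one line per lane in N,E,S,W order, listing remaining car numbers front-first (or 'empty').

Step 1 [NS]: N:car1-GO,E:wait,S:empty,W:wait | queues: N=2 E=2 S=0 W=1
Step 2 [NS]: N:car2-GO,E:wait,S:empty,W:wait | queues: N=1 E=2 S=0 W=1
Step 3 [EW]: N:wait,E:car3-GO,S:wait,W:car6-GO | queues: N=1 E=1 S=0 W=0
Step 4 [EW]: N:wait,E:car4-GO,S:wait,W:empty | queues: N=1 E=0 S=0 W=0
Step 5 [NS]: N:car5-GO,E:wait,S:empty,W:wait | queues: N=0 E=0 S=0 W=0

N: empty
E: empty
S: empty
W: empty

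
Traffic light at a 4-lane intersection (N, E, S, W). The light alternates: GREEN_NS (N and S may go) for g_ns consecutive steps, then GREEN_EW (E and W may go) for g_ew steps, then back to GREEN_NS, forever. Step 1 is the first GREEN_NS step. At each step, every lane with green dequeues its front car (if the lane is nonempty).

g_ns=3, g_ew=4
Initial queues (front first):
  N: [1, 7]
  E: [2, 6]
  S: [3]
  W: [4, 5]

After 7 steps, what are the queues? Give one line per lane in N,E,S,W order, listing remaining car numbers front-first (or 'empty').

Step 1 [NS]: N:car1-GO,E:wait,S:car3-GO,W:wait | queues: N=1 E=2 S=0 W=2
Step 2 [NS]: N:car7-GO,E:wait,S:empty,W:wait | queues: N=0 E=2 S=0 W=2
Step 3 [NS]: N:empty,E:wait,S:empty,W:wait | queues: N=0 E=2 S=0 W=2
Step 4 [EW]: N:wait,E:car2-GO,S:wait,W:car4-GO | queues: N=0 E=1 S=0 W=1
Step 5 [EW]: N:wait,E:car6-GO,S:wait,W:car5-GO | queues: N=0 E=0 S=0 W=0

N: empty
E: empty
S: empty
W: empty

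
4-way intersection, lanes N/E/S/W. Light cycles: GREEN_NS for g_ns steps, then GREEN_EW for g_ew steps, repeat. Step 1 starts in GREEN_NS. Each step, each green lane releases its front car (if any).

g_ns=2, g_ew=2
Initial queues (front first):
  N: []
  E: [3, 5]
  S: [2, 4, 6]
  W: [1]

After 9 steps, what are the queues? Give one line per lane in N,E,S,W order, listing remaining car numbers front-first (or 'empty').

Step 1 [NS]: N:empty,E:wait,S:car2-GO,W:wait | queues: N=0 E=2 S=2 W=1
Step 2 [NS]: N:empty,E:wait,S:car4-GO,W:wait | queues: N=0 E=2 S=1 W=1
Step 3 [EW]: N:wait,E:car3-GO,S:wait,W:car1-GO | queues: N=0 E=1 S=1 W=0
Step 4 [EW]: N:wait,E:car5-GO,S:wait,W:empty | queues: N=0 E=0 S=1 W=0
Step 5 [NS]: N:empty,E:wait,S:car6-GO,W:wait | queues: N=0 E=0 S=0 W=0

N: empty
E: empty
S: empty
W: empty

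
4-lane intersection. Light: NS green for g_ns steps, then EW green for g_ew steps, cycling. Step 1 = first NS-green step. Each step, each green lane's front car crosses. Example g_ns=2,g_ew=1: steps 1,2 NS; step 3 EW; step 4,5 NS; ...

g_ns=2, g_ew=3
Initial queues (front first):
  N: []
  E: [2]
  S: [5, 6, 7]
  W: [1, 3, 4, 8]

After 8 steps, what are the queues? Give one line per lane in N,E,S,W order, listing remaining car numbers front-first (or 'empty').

Step 1 [NS]: N:empty,E:wait,S:car5-GO,W:wait | queues: N=0 E=1 S=2 W=4
Step 2 [NS]: N:empty,E:wait,S:car6-GO,W:wait | queues: N=0 E=1 S=1 W=4
Step 3 [EW]: N:wait,E:car2-GO,S:wait,W:car1-GO | queues: N=0 E=0 S=1 W=3
Step 4 [EW]: N:wait,E:empty,S:wait,W:car3-GO | queues: N=0 E=0 S=1 W=2
Step 5 [EW]: N:wait,E:empty,S:wait,W:car4-GO | queues: N=0 E=0 S=1 W=1
Step 6 [NS]: N:empty,E:wait,S:car7-GO,W:wait | queues: N=0 E=0 S=0 W=1
Step 7 [NS]: N:empty,E:wait,S:empty,W:wait | queues: N=0 E=0 S=0 W=1
Step 8 [EW]: N:wait,E:empty,S:wait,W:car8-GO | queues: N=0 E=0 S=0 W=0

N: empty
E: empty
S: empty
W: empty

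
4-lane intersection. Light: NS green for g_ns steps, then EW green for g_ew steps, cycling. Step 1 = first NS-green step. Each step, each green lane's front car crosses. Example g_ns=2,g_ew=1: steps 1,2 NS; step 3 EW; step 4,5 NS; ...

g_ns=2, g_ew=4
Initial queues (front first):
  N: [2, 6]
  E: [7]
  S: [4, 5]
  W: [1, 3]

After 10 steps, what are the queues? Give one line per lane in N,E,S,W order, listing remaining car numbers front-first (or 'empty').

Step 1 [NS]: N:car2-GO,E:wait,S:car4-GO,W:wait | queues: N=1 E=1 S=1 W=2
Step 2 [NS]: N:car6-GO,E:wait,S:car5-GO,W:wait | queues: N=0 E=1 S=0 W=2
Step 3 [EW]: N:wait,E:car7-GO,S:wait,W:car1-GO | queues: N=0 E=0 S=0 W=1
Step 4 [EW]: N:wait,E:empty,S:wait,W:car3-GO | queues: N=0 E=0 S=0 W=0

N: empty
E: empty
S: empty
W: empty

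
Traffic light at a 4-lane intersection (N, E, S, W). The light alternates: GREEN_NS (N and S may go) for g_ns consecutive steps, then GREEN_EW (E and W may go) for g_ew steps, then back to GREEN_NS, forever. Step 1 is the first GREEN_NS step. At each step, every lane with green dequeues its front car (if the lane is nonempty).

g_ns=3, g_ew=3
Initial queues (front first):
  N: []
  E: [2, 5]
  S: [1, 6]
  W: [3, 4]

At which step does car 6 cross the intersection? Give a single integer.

Step 1 [NS]: N:empty,E:wait,S:car1-GO,W:wait | queues: N=0 E=2 S=1 W=2
Step 2 [NS]: N:empty,E:wait,S:car6-GO,W:wait | queues: N=0 E=2 S=0 W=2
Step 3 [NS]: N:empty,E:wait,S:empty,W:wait | queues: N=0 E=2 S=0 W=2
Step 4 [EW]: N:wait,E:car2-GO,S:wait,W:car3-GO | queues: N=0 E=1 S=0 W=1
Step 5 [EW]: N:wait,E:car5-GO,S:wait,W:car4-GO | queues: N=0 E=0 S=0 W=0
Car 6 crosses at step 2

2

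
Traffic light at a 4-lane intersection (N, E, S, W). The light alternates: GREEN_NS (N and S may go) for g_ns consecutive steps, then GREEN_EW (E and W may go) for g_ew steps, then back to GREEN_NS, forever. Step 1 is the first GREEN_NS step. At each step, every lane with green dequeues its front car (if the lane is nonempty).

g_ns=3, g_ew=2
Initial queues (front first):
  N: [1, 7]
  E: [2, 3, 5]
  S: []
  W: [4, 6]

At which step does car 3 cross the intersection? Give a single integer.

Step 1 [NS]: N:car1-GO,E:wait,S:empty,W:wait | queues: N=1 E=3 S=0 W=2
Step 2 [NS]: N:car7-GO,E:wait,S:empty,W:wait | queues: N=0 E=3 S=0 W=2
Step 3 [NS]: N:empty,E:wait,S:empty,W:wait | queues: N=0 E=3 S=0 W=2
Step 4 [EW]: N:wait,E:car2-GO,S:wait,W:car4-GO | queues: N=0 E=2 S=0 W=1
Step 5 [EW]: N:wait,E:car3-GO,S:wait,W:car6-GO | queues: N=0 E=1 S=0 W=0
Step 6 [NS]: N:empty,E:wait,S:empty,W:wait | queues: N=0 E=1 S=0 W=0
Step 7 [NS]: N:empty,E:wait,S:empty,W:wait | queues: N=0 E=1 S=0 W=0
Step 8 [NS]: N:empty,E:wait,S:empty,W:wait | queues: N=0 E=1 S=0 W=0
Step 9 [EW]: N:wait,E:car5-GO,S:wait,W:empty | queues: N=0 E=0 S=0 W=0
Car 3 crosses at step 5

5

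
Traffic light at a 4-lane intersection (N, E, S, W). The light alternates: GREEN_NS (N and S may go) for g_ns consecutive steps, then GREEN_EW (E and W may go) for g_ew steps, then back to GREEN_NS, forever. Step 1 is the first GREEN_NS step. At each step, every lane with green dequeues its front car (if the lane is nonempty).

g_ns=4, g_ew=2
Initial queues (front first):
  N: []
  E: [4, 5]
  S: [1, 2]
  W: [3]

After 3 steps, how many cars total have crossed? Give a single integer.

Step 1 [NS]: N:empty,E:wait,S:car1-GO,W:wait | queues: N=0 E=2 S=1 W=1
Step 2 [NS]: N:empty,E:wait,S:car2-GO,W:wait | queues: N=0 E=2 S=0 W=1
Step 3 [NS]: N:empty,E:wait,S:empty,W:wait | queues: N=0 E=2 S=0 W=1
Cars crossed by step 3: 2

Answer: 2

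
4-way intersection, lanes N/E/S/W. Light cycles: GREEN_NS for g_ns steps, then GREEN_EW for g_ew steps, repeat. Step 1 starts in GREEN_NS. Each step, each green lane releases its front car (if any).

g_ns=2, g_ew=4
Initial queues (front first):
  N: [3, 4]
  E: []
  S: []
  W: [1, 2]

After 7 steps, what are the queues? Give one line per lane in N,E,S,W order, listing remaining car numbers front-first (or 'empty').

Step 1 [NS]: N:car3-GO,E:wait,S:empty,W:wait | queues: N=1 E=0 S=0 W=2
Step 2 [NS]: N:car4-GO,E:wait,S:empty,W:wait | queues: N=0 E=0 S=0 W=2
Step 3 [EW]: N:wait,E:empty,S:wait,W:car1-GO | queues: N=0 E=0 S=0 W=1
Step 4 [EW]: N:wait,E:empty,S:wait,W:car2-GO | queues: N=0 E=0 S=0 W=0

N: empty
E: empty
S: empty
W: empty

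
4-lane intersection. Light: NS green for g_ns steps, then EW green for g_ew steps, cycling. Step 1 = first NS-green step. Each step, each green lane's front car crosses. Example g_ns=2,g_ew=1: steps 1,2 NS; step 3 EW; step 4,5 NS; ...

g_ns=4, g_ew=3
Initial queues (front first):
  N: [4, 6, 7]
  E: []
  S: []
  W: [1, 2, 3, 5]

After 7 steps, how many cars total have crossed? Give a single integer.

Answer: 6

Derivation:
Step 1 [NS]: N:car4-GO,E:wait,S:empty,W:wait | queues: N=2 E=0 S=0 W=4
Step 2 [NS]: N:car6-GO,E:wait,S:empty,W:wait | queues: N=1 E=0 S=0 W=4
Step 3 [NS]: N:car7-GO,E:wait,S:empty,W:wait | queues: N=0 E=0 S=0 W=4
Step 4 [NS]: N:empty,E:wait,S:empty,W:wait | queues: N=0 E=0 S=0 W=4
Step 5 [EW]: N:wait,E:empty,S:wait,W:car1-GO | queues: N=0 E=0 S=0 W=3
Step 6 [EW]: N:wait,E:empty,S:wait,W:car2-GO | queues: N=0 E=0 S=0 W=2
Step 7 [EW]: N:wait,E:empty,S:wait,W:car3-GO | queues: N=0 E=0 S=0 W=1
Cars crossed by step 7: 6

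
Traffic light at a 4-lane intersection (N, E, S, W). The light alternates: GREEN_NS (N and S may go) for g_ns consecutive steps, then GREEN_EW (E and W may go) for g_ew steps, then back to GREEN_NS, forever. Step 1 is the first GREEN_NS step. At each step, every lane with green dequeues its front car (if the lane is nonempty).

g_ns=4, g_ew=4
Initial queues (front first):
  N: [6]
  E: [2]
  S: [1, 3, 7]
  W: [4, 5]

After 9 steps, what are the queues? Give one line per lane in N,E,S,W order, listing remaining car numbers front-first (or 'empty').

Step 1 [NS]: N:car6-GO,E:wait,S:car1-GO,W:wait | queues: N=0 E=1 S=2 W=2
Step 2 [NS]: N:empty,E:wait,S:car3-GO,W:wait | queues: N=0 E=1 S=1 W=2
Step 3 [NS]: N:empty,E:wait,S:car7-GO,W:wait | queues: N=0 E=1 S=0 W=2
Step 4 [NS]: N:empty,E:wait,S:empty,W:wait | queues: N=0 E=1 S=0 W=2
Step 5 [EW]: N:wait,E:car2-GO,S:wait,W:car4-GO | queues: N=0 E=0 S=0 W=1
Step 6 [EW]: N:wait,E:empty,S:wait,W:car5-GO | queues: N=0 E=0 S=0 W=0

N: empty
E: empty
S: empty
W: empty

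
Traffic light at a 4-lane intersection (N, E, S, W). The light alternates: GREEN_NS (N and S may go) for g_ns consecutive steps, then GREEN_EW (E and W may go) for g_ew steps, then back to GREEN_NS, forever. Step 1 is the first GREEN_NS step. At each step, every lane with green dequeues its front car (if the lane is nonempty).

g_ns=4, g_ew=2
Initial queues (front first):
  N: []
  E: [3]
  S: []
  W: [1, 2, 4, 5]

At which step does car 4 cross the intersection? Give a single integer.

Step 1 [NS]: N:empty,E:wait,S:empty,W:wait | queues: N=0 E=1 S=0 W=4
Step 2 [NS]: N:empty,E:wait,S:empty,W:wait | queues: N=0 E=1 S=0 W=4
Step 3 [NS]: N:empty,E:wait,S:empty,W:wait | queues: N=0 E=1 S=0 W=4
Step 4 [NS]: N:empty,E:wait,S:empty,W:wait | queues: N=0 E=1 S=0 W=4
Step 5 [EW]: N:wait,E:car3-GO,S:wait,W:car1-GO | queues: N=0 E=0 S=0 W=3
Step 6 [EW]: N:wait,E:empty,S:wait,W:car2-GO | queues: N=0 E=0 S=0 W=2
Step 7 [NS]: N:empty,E:wait,S:empty,W:wait | queues: N=0 E=0 S=0 W=2
Step 8 [NS]: N:empty,E:wait,S:empty,W:wait | queues: N=0 E=0 S=0 W=2
Step 9 [NS]: N:empty,E:wait,S:empty,W:wait | queues: N=0 E=0 S=0 W=2
Step 10 [NS]: N:empty,E:wait,S:empty,W:wait | queues: N=0 E=0 S=0 W=2
Step 11 [EW]: N:wait,E:empty,S:wait,W:car4-GO | queues: N=0 E=0 S=0 W=1
Step 12 [EW]: N:wait,E:empty,S:wait,W:car5-GO | queues: N=0 E=0 S=0 W=0
Car 4 crosses at step 11

11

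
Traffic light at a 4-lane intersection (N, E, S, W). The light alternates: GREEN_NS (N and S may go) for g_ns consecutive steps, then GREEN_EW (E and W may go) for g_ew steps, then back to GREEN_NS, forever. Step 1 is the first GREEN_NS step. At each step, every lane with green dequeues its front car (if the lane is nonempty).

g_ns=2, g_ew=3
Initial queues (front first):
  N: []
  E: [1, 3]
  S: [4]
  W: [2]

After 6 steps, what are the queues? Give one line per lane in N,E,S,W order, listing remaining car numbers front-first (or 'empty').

Step 1 [NS]: N:empty,E:wait,S:car4-GO,W:wait | queues: N=0 E=2 S=0 W=1
Step 2 [NS]: N:empty,E:wait,S:empty,W:wait | queues: N=0 E=2 S=0 W=1
Step 3 [EW]: N:wait,E:car1-GO,S:wait,W:car2-GO | queues: N=0 E=1 S=0 W=0
Step 4 [EW]: N:wait,E:car3-GO,S:wait,W:empty | queues: N=0 E=0 S=0 W=0

N: empty
E: empty
S: empty
W: empty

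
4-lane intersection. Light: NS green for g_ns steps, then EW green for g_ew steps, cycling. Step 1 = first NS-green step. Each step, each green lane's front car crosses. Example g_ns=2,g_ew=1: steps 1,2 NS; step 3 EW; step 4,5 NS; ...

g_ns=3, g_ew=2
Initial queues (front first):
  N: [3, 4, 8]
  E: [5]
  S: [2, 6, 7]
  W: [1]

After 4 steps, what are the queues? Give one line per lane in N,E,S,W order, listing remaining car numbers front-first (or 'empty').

Step 1 [NS]: N:car3-GO,E:wait,S:car2-GO,W:wait | queues: N=2 E=1 S=2 W=1
Step 2 [NS]: N:car4-GO,E:wait,S:car6-GO,W:wait | queues: N=1 E=1 S=1 W=1
Step 3 [NS]: N:car8-GO,E:wait,S:car7-GO,W:wait | queues: N=0 E=1 S=0 W=1
Step 4 [EW]: N:wait,E:car5-GO,S:wait,W:car1-GO | queues: N=0 E=0 S=0 W=0

N: empty
E: empty
S: empty
W: empty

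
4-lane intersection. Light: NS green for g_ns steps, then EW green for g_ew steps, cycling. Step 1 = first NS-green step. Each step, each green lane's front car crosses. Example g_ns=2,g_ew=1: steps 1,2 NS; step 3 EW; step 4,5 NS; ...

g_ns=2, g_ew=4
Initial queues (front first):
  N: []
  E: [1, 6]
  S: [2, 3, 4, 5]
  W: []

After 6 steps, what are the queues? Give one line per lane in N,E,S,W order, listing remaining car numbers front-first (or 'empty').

Step 1 [NS]: N:empty,E:wait,S:car2-GO,W:wait | queues: N=0 E=2 S=3 W=0
Step 2 [NS]: N:empty,E:wait,S:car3-GO,W:wait | queues: N=0 E=2 S=2 W=0
Step 3 [EW]: N:wait,E:car1-GO,S:wait,W:empty | queues: N=0 E=1 S=2 W=0
Step 4 [EW]: N:wait,E:car6-GO,S:wait,W:empty | queues: N=0 E=0 S=2 W=0
Step 5 [EW]: N:wait,E:empty,S:wait,W:empty | queues: N=0 E=0 S=2 W=0
Step 6 [EW]: N:wait,E:empty,S:wait,W:empty | queues: N=0 E=0 S=2 W=0

N: empty
E: empty
S: 4 5
W: empty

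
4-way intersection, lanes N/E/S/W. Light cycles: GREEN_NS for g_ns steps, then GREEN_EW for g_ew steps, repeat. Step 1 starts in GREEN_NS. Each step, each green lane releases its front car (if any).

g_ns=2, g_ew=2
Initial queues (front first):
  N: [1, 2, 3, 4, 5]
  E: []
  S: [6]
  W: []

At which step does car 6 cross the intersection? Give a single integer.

Step 1 [NS]: N:car1-GO,E:wait,S:car6-GO,W:wait | queues: N=4 E=0 S=0 W=0
Step 2 [NS]: N:car2-GO,E:wait,S:empty,W:wait | queues: N=3 E=0 S=0 W=0
Step 3 [EW]: N:wait,E:empty,S:wait,W:empty | queues: N=3 E=0 S=0 W=0
Step 4 [EW]: N:wait,E:empty,S:wait,W:empty | queues: N=3 E=0 S=0 W=0
Step 5 [NS]: N:car3-GO,E:wait,S:empty,W:wait | queues: N=2 E=0 S=0 W=0
Step 6 [NS]: N:car4-GO,E:wait,S:empty,W:wait | queues: N=1 E=0 S=0 W=0
Step 7 [EW]: N:wait,E:empty,S:wait,W:empty | queues: N=1 E=0 S=0 W=0
Step 8 [EW]: N:wait,E:empty,S:wait,W:empty | queues: N=1 E=0 S=0 W=0
Step 9 [NS]: N:car5-GO,E:wait,S:empty,W:wait | queues: N=0 E=0 S=0 W=0
Car 6 crosses at step 1

1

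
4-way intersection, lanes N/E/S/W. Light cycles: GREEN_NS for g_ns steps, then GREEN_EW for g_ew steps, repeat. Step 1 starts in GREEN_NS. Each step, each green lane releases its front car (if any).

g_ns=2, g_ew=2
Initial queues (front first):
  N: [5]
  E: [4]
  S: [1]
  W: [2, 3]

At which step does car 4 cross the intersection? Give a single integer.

Step 1 [NS]: N:car5-GO,E:wait,S:car1-GO,W:wait | queues: N=0 E=1 S=0 W=2
Step 2 [NS]: N:empty,E:wait,S:empty,W:wait | queues: N=0 E=1 S=0 W=2
Step 3 [EW]: N:wait,E:car4-GO,S:wait,W:car2-GO | queues: N=0 E=0 S=0 W=1
Step 4 [EW]: N:wait,E:empty,S:wait,W:car3-GO | queues: N=0 E=0 S=0 W=0
Car 4 crosses at step 3

3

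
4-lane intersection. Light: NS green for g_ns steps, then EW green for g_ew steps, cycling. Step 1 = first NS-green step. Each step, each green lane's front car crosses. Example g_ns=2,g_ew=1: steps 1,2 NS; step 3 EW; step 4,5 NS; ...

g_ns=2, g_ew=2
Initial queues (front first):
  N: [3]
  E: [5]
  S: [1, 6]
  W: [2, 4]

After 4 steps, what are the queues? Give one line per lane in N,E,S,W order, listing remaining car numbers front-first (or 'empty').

Step 1 [NS]: N:car3-GO,E:wait,S:car1-GO,W:wait | queues: N=0 E=1 S=1 W=2
Step 2 [NS]: N:empty,E:wait,S:car6-GO,W:wait | queues: N=0 E=1 S=0 W=2
Step 3 [EW]: N:wait,E:car5-GO,S:wait,W:car2-GO | queues: N=0 E=0 S=0 W=1
Step 4 [EW]: N:wait,E:empty,S:wait,W:car4-GO | queues: N=0 E=0 S=0 W=0

N: empty
E: empty
S: empty
W: empty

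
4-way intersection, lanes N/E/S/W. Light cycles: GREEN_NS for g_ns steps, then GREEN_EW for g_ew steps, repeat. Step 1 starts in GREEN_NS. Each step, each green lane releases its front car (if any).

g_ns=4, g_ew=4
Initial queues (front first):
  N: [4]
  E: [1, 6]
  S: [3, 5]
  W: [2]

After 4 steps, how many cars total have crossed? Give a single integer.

Step 1 [NS]: N:car4-GO,E:wait,S:car3-GO,W:wait | queues: N=0 E=2 S=1 W=1
Step 2 [NS]: N:empty,E:wait,S:car5-GO,W:wait | queues: N=0 E=2 S=0 W=1
Step 3 [NS]: N:empty,E:wait,S:empty,W:wait | queues: N=0 E=2 S=0 W=1
Step 4 [NS]: N:empty,E:wait,S:empty,W:wait | queues: N=0 E=2 S=0 W=1
Cars crossed by step 4: 3

Answer: 3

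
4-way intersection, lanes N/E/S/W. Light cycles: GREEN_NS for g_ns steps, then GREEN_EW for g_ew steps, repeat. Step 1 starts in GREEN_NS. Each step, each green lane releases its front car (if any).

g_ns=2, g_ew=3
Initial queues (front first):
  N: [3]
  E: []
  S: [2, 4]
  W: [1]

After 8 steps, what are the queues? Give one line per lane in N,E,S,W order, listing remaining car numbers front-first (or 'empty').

Step 1 [NS]: N:car3-GO,E:wait,S:car2-GO,W:wait | queues: N=0 E=0 S=1 W=1
Step 2 [NS]: N:empty,E:wait,S:car4-GO,W:wait | queues: N=0 E=0 S=0 W=1
Step 3 [EW]: N:wait,E:empty,S:wait,W:car1-GO | queues: N=0 E=0 S=0 W=0

N: empty
E: empty
S: empty
W: empty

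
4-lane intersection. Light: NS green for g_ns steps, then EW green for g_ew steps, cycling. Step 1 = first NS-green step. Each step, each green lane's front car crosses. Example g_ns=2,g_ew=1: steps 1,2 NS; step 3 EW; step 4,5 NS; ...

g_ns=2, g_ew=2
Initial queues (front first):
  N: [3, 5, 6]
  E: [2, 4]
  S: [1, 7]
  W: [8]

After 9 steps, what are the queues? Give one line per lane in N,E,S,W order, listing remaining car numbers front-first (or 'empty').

Step 1 [NS]: N:car3-GO,E:wait,S:car1-GO,W:wait | queues: N=2 E=2 S=1 W=1
Step 2 [NS]: N:car5-GO,E:wait,S:car7-GO,W:wait | queues: N=1 E=2 S=0 W=1
Step 3 [EW]: N:wait,E:car2-GO,S:wait,W:car8-GO | queues: N=1 E=1 S=0 W=0
Step 4 [EW]: N:wait,E:car4-GO,S:wait,W:empty | queues: N=1 E=0 S=0 W=0
Step 5 [NS]: N:car6-GO,E:wait,S:empty,W:wait | queues: N=0 E=0 S=0 W=0

N: empty
E: empty
S: empty
W: empty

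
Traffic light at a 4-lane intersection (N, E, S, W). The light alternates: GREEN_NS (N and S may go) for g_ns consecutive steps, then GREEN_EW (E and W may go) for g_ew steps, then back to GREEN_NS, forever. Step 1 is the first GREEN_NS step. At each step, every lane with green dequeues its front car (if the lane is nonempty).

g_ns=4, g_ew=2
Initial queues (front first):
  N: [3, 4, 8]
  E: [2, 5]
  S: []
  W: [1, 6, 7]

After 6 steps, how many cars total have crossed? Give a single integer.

Answer: 7

Derivation:
Step 1 [NS]: N:car3-GO,E:wait,S:empty,W:wait | queues: N=2 E=2 S=0 W=3
Step 2 [NS]: N:car4-GO,E:wait,S:empty,W:wait | queues: N=1 E=2 S=0 W=3
Step 3 [NS]: N:car8-GO,E:wait,S:empty,W:wait | queues: N=0 E=2 S=0 W=3
Step 4 [NS]: N:empty,E:wait,S:empty,W:wait | queues: N=0 E=2 S=0 W=3
Step 5 [EW]: N:wait,E:car2-GO,S:wait,W:car1-GO | queues: N=0 E=1 S=0 W=2
Step 6 [EW]: N:wait,E:car5-GO,S:wait,W:car6-GO | queues: N=0 E=0 S=0 W=1
Cars crossed by step 6: 7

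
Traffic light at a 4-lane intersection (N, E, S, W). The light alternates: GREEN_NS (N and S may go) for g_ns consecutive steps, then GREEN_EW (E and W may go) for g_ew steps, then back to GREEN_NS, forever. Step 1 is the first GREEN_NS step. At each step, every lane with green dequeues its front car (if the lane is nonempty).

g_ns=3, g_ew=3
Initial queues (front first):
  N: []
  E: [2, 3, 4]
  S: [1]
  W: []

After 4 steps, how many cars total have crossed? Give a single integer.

Step 1 [NS]: N:empty,E:wait,S:car1-GO,W:wait | queues: N=0 E=3 S=0 W=0
Step 2 [NS]: N:empty,E:wait,S:empty,W:wait | queues: N=0 E=3 S=0 W=0
Step 3 [NS]: N:empty,E:wait,S:empty,W:wait | queues: N=0 E=3 S=0 W=0
Step 4 [EW]: N:wait,E:car2-GO,S:wait,W:empty | queues: N=0 E=2 S=0 W=0
Cars crossed by step 4: 2

Answer: 2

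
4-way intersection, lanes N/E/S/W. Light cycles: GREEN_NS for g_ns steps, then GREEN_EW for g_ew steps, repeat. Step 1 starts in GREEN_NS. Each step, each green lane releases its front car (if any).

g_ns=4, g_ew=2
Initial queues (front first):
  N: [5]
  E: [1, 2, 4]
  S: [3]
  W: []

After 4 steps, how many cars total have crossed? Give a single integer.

Step 1 [NS]: N:car5-GO,E:wait,S:car3-GO,W:wait | queues: N=0 E=3 S=0 W=0
Step 2 [NS]: N:empty,E:wait,S:empty,W:wait | queues: N=0 E=3 S=0 W=0
Step 3 [NS]: N:empty,E:wait,S:empty,W:wait | queues: N=0 E=3 S=0 W=0
Step 4 [NS]: N:empty,E:wait,S:empty,W:wait | queues: N=0 E=3 S=0 W=0
Cars crossed by step 4: 2

Answer: 2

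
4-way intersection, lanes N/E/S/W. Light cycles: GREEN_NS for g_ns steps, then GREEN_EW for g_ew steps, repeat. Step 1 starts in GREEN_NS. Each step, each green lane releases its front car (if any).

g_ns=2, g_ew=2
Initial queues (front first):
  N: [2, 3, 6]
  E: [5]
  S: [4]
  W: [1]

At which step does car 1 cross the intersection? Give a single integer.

Step 1 [NS]: N:car2-GO,E:wait,S:car4-GO,W:wait | queues: N=2 E=1 S=0 W=1
Step 2 [NS]: N:car3-GO,E:wait,S:empty,W:wait | queues: N=1 E=1 S=0 W=1
Step 3 [EW]: N:wait,E:car5-GO,S:wait,W:car1-GO | queues: N=1 E=0 S=0 W=0
Step 4 [EW]: N:wait,E:empty,S:wait,W:empty | queues: N=1 E=0 S=0 W=0
Step 5 [NS]: N:car6-GO,E:wait,S:empty,W:wait | queues: N=0 E=0 S=0 W=0
Car 1 crosses at step 3

3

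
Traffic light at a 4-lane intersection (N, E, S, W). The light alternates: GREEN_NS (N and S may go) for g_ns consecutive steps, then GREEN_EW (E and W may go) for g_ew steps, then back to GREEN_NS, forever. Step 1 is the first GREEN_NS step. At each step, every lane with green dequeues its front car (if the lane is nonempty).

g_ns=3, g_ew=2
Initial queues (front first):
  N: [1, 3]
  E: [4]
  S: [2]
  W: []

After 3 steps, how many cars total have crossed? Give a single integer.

Answer: 3

Derivation:
Step 1 [NS]: N:car1-GO,E:wait,S:car2-GO,W:wait | queues: N=1 E=1 S=0 W=0
Step 2 [NS]: N:car3-GO,E:wait,S:empty,W:wait | queues: N=0 E=1 S=0 W=0
Step 3 [NS]: N:empty,E:wait,S:empty,W:wait | queues: N=0 E=1 S=0 W=0
Cars crossed by step 3: 3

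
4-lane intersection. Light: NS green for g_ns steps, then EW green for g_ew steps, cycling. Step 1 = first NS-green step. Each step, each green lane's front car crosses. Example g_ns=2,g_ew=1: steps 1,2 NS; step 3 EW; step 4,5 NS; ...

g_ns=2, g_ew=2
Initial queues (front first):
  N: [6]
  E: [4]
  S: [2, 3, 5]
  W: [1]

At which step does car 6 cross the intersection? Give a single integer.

Step 1 [NS]: N:car6-GO,E:wait,S:car2-GO,W:wait | queues: N=0 E=1 S=2 W=1
Step 2 [NS]: N:empty,E:wait,S:car3-GO,W:wait | queues: N=0 E=1 S=1 W=1
Step 3 [EW]: N:wait,E:car4-GO,S:wait,W:car1-GO | queues: N=0 E=0 S=1 W=0
Step 4 [EW]: N:wait,E:empty,S:wait,W:empty | queues: N=0 E=0 S=1 W=0
Step 5 [NS]: N:empty,E:wait,S:car5-GO,W:wait | queues: N=0 E=0 S=0 W=0
Car 6 crosses at step 1

1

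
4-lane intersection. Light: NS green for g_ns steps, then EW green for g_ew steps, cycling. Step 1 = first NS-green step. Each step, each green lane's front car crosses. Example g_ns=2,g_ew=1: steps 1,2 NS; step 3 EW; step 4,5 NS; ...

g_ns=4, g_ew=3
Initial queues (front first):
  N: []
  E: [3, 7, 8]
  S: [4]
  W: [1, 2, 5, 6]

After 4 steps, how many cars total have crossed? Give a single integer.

Answer: 1

Derivation:
Step 1 [NS]: N:empty,E:wait,S:car4-GO,W:wait | queues: N=0 E=3 S=0 W=4
Step 2 [NS]: N:empty,E:wait,S:empty,W:wait | queues: N=0 E=3 S=0 W=4
Step 3 [NS]: N:empty,E:wait,S:empty,W:wait | queues: N=0 E=3 S=0 W=4
Step 4 [NS]: N:empty,E:wait,S:empty,W:wait | queues: N=0 E=3 S=0 W=4
Cars crossed by step 4: 1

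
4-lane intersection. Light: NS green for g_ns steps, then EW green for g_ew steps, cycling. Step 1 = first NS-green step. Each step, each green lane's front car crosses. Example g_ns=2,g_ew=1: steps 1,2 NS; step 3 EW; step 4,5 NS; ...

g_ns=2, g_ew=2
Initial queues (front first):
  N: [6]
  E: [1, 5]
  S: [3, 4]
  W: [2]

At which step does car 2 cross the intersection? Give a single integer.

Step 1 [NS]: N:car6-GO,E:wait,S:car3-GO,W:wait | queues: N=0 E=2 S=1 W=1
Step 2 [NS]: N:empty,E:wait,S:car4-GO,W:wait | queues: N=0 E=2 S=0 W=1
Step 3 [EW]: N:wait,E:car1-GO,S:wait,W:car2-GO | queues: N=0 E=1 S=0 W=0
Step 4 [EW]: N:wait,E:car5-GO,S:wait,W:empty | queues: N=0 E=0 S=0 W=0
Car 2 crosses at step 3

3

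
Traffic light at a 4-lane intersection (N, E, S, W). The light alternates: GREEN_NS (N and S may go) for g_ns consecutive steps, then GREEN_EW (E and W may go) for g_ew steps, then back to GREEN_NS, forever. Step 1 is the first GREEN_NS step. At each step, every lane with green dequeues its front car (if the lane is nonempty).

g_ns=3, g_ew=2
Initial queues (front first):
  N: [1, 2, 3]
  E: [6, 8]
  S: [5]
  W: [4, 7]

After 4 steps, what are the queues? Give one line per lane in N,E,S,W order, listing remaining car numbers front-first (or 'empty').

Step 1 [NS]: N:car1-GO,E:wait,S:car5-GO,W:wait | queues: N=2 E=2 S=0 W=2
Step 2 [NS]: N:car2-GO,E:wait,S:empty,W:wait | queues: N=1 E=2 S=0 W=2
Step 3 [NS]: N:car3-GO,E:wait,S:empty,W:wait | queues: N=0 E=2 S=0 W=2
Step 4 [EW]: N:wait,E:car6-GO,S:wait,W:car4-GO | queues: N=0 E=1 S=0 W=1

N: empty
E: 8
S: empty
W: 7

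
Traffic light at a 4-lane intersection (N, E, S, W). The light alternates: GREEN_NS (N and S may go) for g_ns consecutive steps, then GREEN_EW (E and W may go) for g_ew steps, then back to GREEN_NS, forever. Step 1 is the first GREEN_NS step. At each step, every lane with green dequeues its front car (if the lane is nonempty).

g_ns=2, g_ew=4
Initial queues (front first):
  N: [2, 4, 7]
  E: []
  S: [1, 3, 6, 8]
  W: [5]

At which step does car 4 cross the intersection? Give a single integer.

Step 1 [NS]: N:car2-GO,E:wait,S:car1-GO,W:wait | queues: N=2 E=0 S=3 W=1
Step 2 [NS]: N:car4-GO,E:wait,S:car3-GO,W:wait | queues: N=1 E=0 S=2 W=1
Step 3 [EW]: N:wait,E:empty,S:wait,W:car5-GO | queues: N=1 E=0 S=2 W=0
Step 4 [EW]: N:wait,E:empty,S:wait,W:empty | queues: N=1 E=0 S=2 W=0
Step 5 [EW]: N:wait,E:empty,S:wait,W:empty | queues: N=1 E=0 S=2 W=0
Step 6 [EW]: N:wait,E:empty,S:wait,W:empty | queues: N=1 E=0 S=2 W=0
Step 7 [NS]: N:car7-GO,E:wait,S:car6-GO,W:wait | queues: N=0 E=0 S=1 W=0
Step 8 [NS]: N:empty,E:wait,S:car8-GO,W:wait | queues: N=0 E=0 S=0 W=0
Car 4 crosses at step 2

2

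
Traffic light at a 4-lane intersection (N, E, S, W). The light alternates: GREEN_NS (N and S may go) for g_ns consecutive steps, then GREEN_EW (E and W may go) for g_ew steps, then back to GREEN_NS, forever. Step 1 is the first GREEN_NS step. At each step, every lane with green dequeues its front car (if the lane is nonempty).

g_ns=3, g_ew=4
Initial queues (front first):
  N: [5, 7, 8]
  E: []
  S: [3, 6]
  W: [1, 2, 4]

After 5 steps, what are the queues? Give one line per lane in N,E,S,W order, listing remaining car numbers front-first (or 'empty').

Step 1 [NS]: N:car5-GO,E:wait,S:car3-GO,W:wait | queues: N=2 E=0 S=1 W=3
Step 2 [NS]: N:car7-GO,E:wait,S:car6-GO,W:wait | queues: N=1 E=0 S=0 W=3
Step 3 [NS]: N:car8-GO,E:wait,S:empty,W:wait | queues: N=0 E=0 S=0 W=3
Step 4 [EW]: N:wait,E:empty,S:wait,W:car1-GO | queues: N=0 E=0 S=0 W=2
Step 5 [EW]: N:wait,E:empty,S:wait,W:car2-GO | queues: N=0 E=0 S=0 W=1

N: empty
E: empty
S: empty
W: 4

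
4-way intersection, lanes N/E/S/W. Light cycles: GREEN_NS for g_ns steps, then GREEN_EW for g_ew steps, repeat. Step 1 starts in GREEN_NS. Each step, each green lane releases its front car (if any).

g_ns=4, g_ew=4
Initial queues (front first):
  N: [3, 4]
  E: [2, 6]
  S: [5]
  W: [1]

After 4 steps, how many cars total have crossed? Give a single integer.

Step 1 [NS]: N:car3-GO,E:wait,S:car5-GO,W:wait | queues: N=1 E=2 S=0 W=1
Step 2 [NS]: N:car4-GO,E:wait,S:empty,W:wait | queues: N=0 E=2 S=0 W=1
Step 3 [NS]: N:empty,E:wait,S:empty,W:wait | queues: N=0 E=2 S=0 W=1
Step 4 [NS]: N:empty,E:wait,S:empty,W:wait | queues: N=0 E=2 S=0 W=1
Cars crossed by step 4: 3

Answer: 3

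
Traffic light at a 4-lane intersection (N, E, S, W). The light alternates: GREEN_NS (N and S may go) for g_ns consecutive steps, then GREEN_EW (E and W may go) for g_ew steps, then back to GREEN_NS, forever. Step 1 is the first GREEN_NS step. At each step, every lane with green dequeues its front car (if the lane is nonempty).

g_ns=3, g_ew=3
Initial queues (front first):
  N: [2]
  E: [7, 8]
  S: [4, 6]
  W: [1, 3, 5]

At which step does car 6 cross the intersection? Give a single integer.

Step 1 [NS]: N:car2-GO,E:wait,S:car4-GO,W:wait | queues: N=0 E=2 S=1 W=3
Step 2 [NS]: N:empty,E:wait,S:car6-GO,W:wait | queues: N=0 E=2 S=0 W=3
Step 3 [NS]: N:empty,E:wait,S:empty,W:wait | queues: N=0 E=2 S=0 W=3
Step 4 [EW]: N:wait,E:car7-GO,S:wait,W:car1-GO | queues: N=0 E=1 S=0 W=2
Step 5 [EW]: N:wait,E:car8-GO,S:wait,W:car3-GO | queues: N=0 E=0 S=0 W=1
Step 6 [EW]: N:wait,E:empty,S:wait,W:car5-GO | queues: N=0 E=0 S=0 W=0
Car 6 crosses at step 2

2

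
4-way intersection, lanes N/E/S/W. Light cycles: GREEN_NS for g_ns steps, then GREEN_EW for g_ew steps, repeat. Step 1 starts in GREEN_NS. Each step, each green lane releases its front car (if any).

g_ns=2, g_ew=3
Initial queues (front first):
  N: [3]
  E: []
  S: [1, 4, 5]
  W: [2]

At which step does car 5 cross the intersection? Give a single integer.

Step 1 [NS]: N:car3-GO,E:wait,S:car1-GO,W:wait | queues: N=0 E=0 S=2 W=1
Step 2 [NS]: N:empty,E:wait,S:car4-GO,W:wait | queues: N=0 E=0 S=1 W=1
Step 3 [EW]: N:wait,E:empty,S:wait,W:car2-GO | queues: N=0 E=0 S=1 W=0
Step 4 [EW]: N:wait,E:empty,S:wait,W:empty | queues: N=0 E=0 S=1 W=0
Step 5 [EW]: N:wait,E:empty,S:wait,W:empty | queues: N=0 E=0 S=1 W=0
Step 6 [NS]: N:empty,E:wait,S:car5-GO,W:wait | queues: N=0 E=0 S=0 W=0
Car 5 crosses at step 6

6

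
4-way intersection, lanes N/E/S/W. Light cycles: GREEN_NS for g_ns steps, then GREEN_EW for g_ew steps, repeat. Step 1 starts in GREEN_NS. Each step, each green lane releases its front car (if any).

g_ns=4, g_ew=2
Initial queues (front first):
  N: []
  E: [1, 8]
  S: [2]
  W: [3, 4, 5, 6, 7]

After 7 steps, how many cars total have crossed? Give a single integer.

Step 1 [NS]: N:empty,E:wait,S:car2-GO,W:wait | queues: N=0 E=2 S=0 W=5
Step 2 [NS]: N:empty,E:wait,S:empty,W:wait | queues: N=0 E=2 S=0 W=5
Step 3 [NS]: N:empty,E:wait,S:empty,W:wait | queues: N=0 E=2 S=0 W=5
Step 4 [NS]: N:empty,E:wait,S:empty,W:wait | queues: N=0 E=2 S=0 W=5
Step 5 [EW]: N:wait,E:car1-GO,S:wait,W:car3-GO | queues: N=0 E=1 S=0 W=4
Step 6 [EW]: N:wait,E:car8-GO,S:wait,W:car4-GO | queues: N=0 E=0 S=0 W=3
Step 7 [NS]: N:empty,E:wait,S:empty,W:wait | queues: N=0 E=0 S=0 W=3
Cars crossed by step 7: 5

Answer: 5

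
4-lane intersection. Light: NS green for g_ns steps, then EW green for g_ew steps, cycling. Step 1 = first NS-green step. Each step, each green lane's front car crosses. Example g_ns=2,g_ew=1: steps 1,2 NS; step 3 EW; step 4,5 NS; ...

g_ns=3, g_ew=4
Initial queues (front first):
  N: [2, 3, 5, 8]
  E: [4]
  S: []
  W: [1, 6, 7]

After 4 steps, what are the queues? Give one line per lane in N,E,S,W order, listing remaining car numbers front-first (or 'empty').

Step 1 [NS]: N:car2-GO,E:wait,S:empty,W:wait | queues: N=3 E=1 S=0 W=3
Step 2 [NS]: N:car3-GO,E:wait,S:empty,W:wait | queues: N=2 E=1 S=0 W=3
Step 3 [NS]: N:car5-GO,E:wait,S:empty,W:wait | queues: N=1 E=1 S=0 W=3
Step 4 [EW]: N:wait,E:car4-GO,S:wait,W:car1-GO | queues: N=1 E=0 S=0 W=2

N: 8
E: empty
S: empty
W: 6 7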